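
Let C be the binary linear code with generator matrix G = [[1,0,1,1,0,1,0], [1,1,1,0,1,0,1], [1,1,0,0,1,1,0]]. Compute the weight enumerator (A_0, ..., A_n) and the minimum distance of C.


Weight distribution: A_0 = 1, A_3 = 2, A_4 = 3, A_5 = 2. Minimum distance d = 3.

Enumerate all 2^3 = 8 messages m ∈ F_2^3.
For each, compute codeword c = mG in F_2^7, then tally its weight.
  m = 000 → c = 0000000, weight = 0.
  m = 100 → c = 1011010, weight = 4.
  m = 010 → c = 1110101, weight = 5.
  m = 110 → c = 0101111, weight = 5.
  m = 001 → c = 1100110, weight = 4.
  m = 101 → c = 0111100, weight = 4.
  m = 011 → c = 0010011, weight = 3.
  m = 111 → c = 1001001, weight = 3.
Tally weights:
  weight 0: 1 codewords.
  weight 3: 2 codewords.
  weight 4: 3 codewords.
  weight 5: 2 codewords.
Minimum distance d = smallest w > 0 with A_w > 0 = 3.
Sanity: Σ A_w = 8 = 2^3 = 8 ✓.


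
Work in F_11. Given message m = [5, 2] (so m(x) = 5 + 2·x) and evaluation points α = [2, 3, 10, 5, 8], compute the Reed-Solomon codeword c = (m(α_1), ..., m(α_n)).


c = [9, 0, 3, 4, 10]

Message polynomial: m(x) = 5 + 2·x (mod 11).
For each evaluation point α_i, compute m(α_i) mod 11:
  α_1 = 2: Horner steps 2 → 9, so m(2) = 9.
  α_2 = 3: Horner steps 2 → 0, so m(3) = 0.
  α_3 = 10: Horner steps 2 → 3, so m(10) = 3.
  α_4 = 5: Horner steps 2 → 4, so m(5) = 4.
  α_5 = 8: Horner steps 2 → 10, so m(8) = 10.
Codeword c = [9, 0, 3, 4, 10] ∈ F_11^5.


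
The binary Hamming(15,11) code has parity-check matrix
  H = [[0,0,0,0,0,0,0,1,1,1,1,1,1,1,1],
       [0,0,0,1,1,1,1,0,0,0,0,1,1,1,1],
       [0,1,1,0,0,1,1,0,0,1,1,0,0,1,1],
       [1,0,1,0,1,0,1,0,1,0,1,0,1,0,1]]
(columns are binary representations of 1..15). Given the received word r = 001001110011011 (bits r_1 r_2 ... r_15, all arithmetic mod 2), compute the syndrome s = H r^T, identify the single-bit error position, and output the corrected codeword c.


s = (1, 1, 0, 0)^T, error position = 12, corrected codeword c = 001001110010011

Compute s = H r^T mod 2 one row at a time:
  s_1 = 1 + 0 + 0 + 1 + 1 + 0 + 1 + 1 = 5 ≡ 1 (mod 2).
  s_2 = 0 + 0 + 1 + 1 + 1 + 0 + 1 + 1 = 5 ≡ 1 (mod 2).
  s_3 = 0 + 1 + 1 + 1 + 0 + 1 + 1 + 1 = 6 ≡ 0 (mod 2).
  s_4 = 0 + 1 + 0 + 1 + 0 + 1 + 0 + 1 = 4 ≡ 0 (mod 2).
s = (1, 1, 0, 0)^T — this equals column 12 of H (binary 1100), so error is at position 12.
Correct: flip bit 12 of r = 001001110011011 to get c = 001001110010011.


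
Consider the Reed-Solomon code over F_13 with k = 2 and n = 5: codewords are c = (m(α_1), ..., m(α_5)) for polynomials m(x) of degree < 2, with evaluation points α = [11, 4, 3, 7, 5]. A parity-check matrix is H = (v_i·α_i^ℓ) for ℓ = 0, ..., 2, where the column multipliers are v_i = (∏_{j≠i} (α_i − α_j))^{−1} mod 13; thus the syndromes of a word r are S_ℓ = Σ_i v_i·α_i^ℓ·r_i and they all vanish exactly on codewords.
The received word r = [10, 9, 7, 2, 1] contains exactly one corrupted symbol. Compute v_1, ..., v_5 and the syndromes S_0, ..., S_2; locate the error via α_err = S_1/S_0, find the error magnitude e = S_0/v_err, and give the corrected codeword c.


S = (5, 12, 8), error at position 5, error magnitude e = 3, c = [10, 9, 7, 2, 11].

Step 1: column multipliers v_i = (∏_{j≠i}(α_i − α_j))^{−1} mod 13.
  i = 1 (α = 11): (11−4)(11−3)(11−7)(11−5) = 7·8·4·6 = 1344 ≡ 5, so v_1 = 5^{−1} = 8 (mod 13).
  i = 2 (α = 4): (4−11)(4−3)(4−7)(4−5) = (−7)·1·(−3)·(−1) = −21 ≡ 5, so v_2 = 5^{−1} = 8 (mod 13).
  i = 3 (α = 3): (3−11)(3−4)(3−7)(3−5) = (−8)·(−1)·(−4)·(−2) = 64 ≡ 12, so v_3 = 12^{−1} = 12 (mod 13).
  i = 4 (α = 7): (7−11)(7−4)(7−3)(7−5) = (−4)·3·4·2 = −96 ≡ 8, so v_4 = 8^{−1} = 5 (mod 13).
  i = 5 (α = 5): (5−11)(5−4)(5−3)(5−7) = (−6)·1·2·(−2) = 24 ≡ 11, so v_5 = 11^{−1} = 6 (mod 13).
  v = [8, 8, 12, 5, 6].
Step 2: syndromes of r = [10, 9, 7, 2, 1] (all sums mod 13).
  S_0 = Σ v_i r_i = 8·10 + 8·9 + 12·7 + 5·2 + 6·1 = 252 ≡ 5.
  S_1 = Σ v_i α_i r_i = 8·11·10 + 8·4·9 + 12·3·7 + 5·7·2 + 6·5·1 = 1520 ≡ 12.
  α_i^2 mod 13 = [4, 3, 9, 10, 12].
  S_2 = Σ v_i α_i^2 r_i = 8·4·10 + 8·3·9 + 12·9·7 + 5·10·2 + 6·12·1 = 1464 ≡ 8.
  S = (5, 12, 8) ≠ 0, so r is not a codeword (an error is present).
Step 3: locate the error. For a single error e at position i, S_ℓ = v_i·e·α_i^ℓ, so α_err = S_1/S_0.
  S_0^{−1} = 5^{−1} = 8 (mod 13), so α_err = 12·8 = 96 ≡ 5 = α_5. Error position i = 5.
  Consistency check: S_2/S_1 = 8·12 = 96 ≡ 5 = α_err ✓ (single-error assumption holds).
Step 4: error magnitude e = S_0/v_5 = S_0·∏_{j≠5}(α_5 − α_j) = 5·11 = 55 ≡ 3 (mod 13).
Step 5: correct position 5: c_5 = r_5 − e = 1 − 3 ≡ 11 (mod 13). Hence c = [10, 9, 7, 2, 11].
  Check: interpolating c through the α_i gives m(x) = 1 + 2·x (degree < 2) with m(α_i) = c_i for every i, so c is indeed a codeword.


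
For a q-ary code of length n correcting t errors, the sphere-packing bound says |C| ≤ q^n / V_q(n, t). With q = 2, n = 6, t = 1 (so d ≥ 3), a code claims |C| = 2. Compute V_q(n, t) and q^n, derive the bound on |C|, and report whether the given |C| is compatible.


V_q(n, t) = 7, q^n = 64, Hamming bound = 9, |C| = 2 ≤ bound (satisfied).

Step 1: Compute V_q(n, t) = Σ_{j=0}^1 C(n, j) (q−1)^j.
  j = 0: C(6,0)·(1)^0 = 1·1 = 1.
  j = 1: C(6,1)·(1)^1 = 6·1 = 6.
  V_q(n, t) = 1 + 6 = 7.
Step 2: q^n = 2^6 = 64.
Step 3: Hamming bound ⌊q^n / V_q(n,t)⌋ = ⌊64/7⌋ = 9.
Step 4: Compare |C| = 2 to 9: satisfied.
The claimed |C| lies below the Hamming bound.


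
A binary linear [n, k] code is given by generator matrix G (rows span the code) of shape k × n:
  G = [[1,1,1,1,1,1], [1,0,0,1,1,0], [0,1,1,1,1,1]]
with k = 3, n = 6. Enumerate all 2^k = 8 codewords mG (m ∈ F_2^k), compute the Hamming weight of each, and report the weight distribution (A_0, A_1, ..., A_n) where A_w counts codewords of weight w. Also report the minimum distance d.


Weight distribution: A_0 = 1, A_1 = 1, A_2 = 1, A_3 = 2, A_4 = 1, A_5 = 1, A_6 = 1. Minimum distance d = 1.

Enumerate all 2^3 = 8 messages m ∈ F_2^3.
For each, compute codeword c = mG in F_2^6, then tally its weight.
  m = 000 → c = 000000, weight = 0.
  m = 100 → c = 111111, weight = 6.
  m = 010 → c = 100110, weight = 3.
  m = 110 → c = 011001, weight = 3.
  m = 001 → c = 011111, weight = 5.
  m = 101 → c = 100000, weight = 1.
  m = 011 → c = 111001, weight = 4.
  m = 111 → c = 000110, weight = 2.
Tally weights:
  weight 0: 1 codewords.
  weight 1: 1 codewords.
  weight 2: 1 codewords.
  weight 3: 2 codewords.
  weight 4: 1 codewords.
  weight 5: 1 codewords.
  weight 6: 1 codewords.
Minimum distance d = smallest w > 0 with A_w > 0 = 1.
Sanity: Σ A_w = 8 = 2^3 = 8 ✓.


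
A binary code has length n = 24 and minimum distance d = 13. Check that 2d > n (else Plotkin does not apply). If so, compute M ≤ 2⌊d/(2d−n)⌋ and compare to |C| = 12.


Plotkin bound M ≤ 12; given |C| = 12 ≤ bound (satisfied).

Check applicability: 2d = 26, n = 24.
2d − n = 2 > 0, so Plotkin applies.
Compute d/(2d−n) = 13/2 ≈ 6.5000.
⌊d/(2d−n)⌋ = 6.
Plotkin bound: M ≤ 2·6 = 12.
Given |C| = 12, check: satisfied.
This |C| is at the Plotkin bound.


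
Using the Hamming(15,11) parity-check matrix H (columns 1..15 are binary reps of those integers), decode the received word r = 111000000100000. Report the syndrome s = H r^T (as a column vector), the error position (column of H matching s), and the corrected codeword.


s = (1, 0, 1, 0)^T, error position = 10, corrected codeword c = 111000000000000

Compute s = H r^T mod 2 one row at a time:
  s_1 = 0 + 0 + 1 + 0 + 0 + 0 + 0 + 0 = 1 ≡ 1 (mod 2).
  s_2 = 0 + 0 + 0 + 0 + 0 + 0 + 0 + 0 = 0 ≡ 0 (mod 2).
  s_3 = 1 + 1 + 0 + 0 + 1 + 0 + 0 + 0 = 3 ≡ 1 (mod 2).
  s_4 = 1 + 1 + 0 + 0 + 0 + 0 + 0 + 0 = 2 ≡ 0 (mod 2).
s = (1, 0, 1, 0)^T — this equals column 10 of H (binary 1010), so error is at position 10.
Correct: flip bit 10 of r = 111000000100000 to get c = 111000000000000.


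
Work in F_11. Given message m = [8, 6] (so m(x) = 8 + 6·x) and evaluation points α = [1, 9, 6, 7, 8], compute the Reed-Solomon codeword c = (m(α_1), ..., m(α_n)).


c = [3, 7, 0, 6, 1]

Message polynomial: m(x) = 8 + 6·x (mod 11).
For each evaluation point α_i, compute m(α_i) mod 11:
  α_1 = 1: Horner steps 6 → 3, so m(1) = 3.
  α_2 = 9: Horner steps 6 → 7, so m(9) = 7.
  α_3 = 6: Horner steps 6 → 0, so m(6) = 0.
  α_4 = 7: Horner steps 6 → 6, so m(7) = 6.
  α_5 = 8: Horner steps 6 → 1, so m(8) = 1.
Codeword c = [3, 7, 0, 6, 1] ∈ F_11^5.


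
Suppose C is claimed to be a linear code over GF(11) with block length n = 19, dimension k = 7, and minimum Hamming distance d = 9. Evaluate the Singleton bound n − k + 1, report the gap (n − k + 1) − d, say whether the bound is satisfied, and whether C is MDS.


Singleton RHS = n − k + 1 = 13, slack = 4, bound satisfied, not MDS.

Singleton bound: d ≤ n − k + 1.
Here n = 19, k = 7, so n − k + 1 = 13.
Given d = 9, check d ≤ 13: YES.
Slack = (n − k + 1) − d = 4.
The code is NOT MDS (slack = 4 > 0).
Description: the claimed parameters are [19, 7, 9]_11; such a code would be non-MDS.


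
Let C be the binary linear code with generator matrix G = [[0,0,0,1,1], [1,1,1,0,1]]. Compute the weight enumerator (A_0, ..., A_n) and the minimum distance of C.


Weight distribution: A_0 = 1, A_2 = 1, A_4 = 2. Minimum distance d = 2.

Enumerate all 2^2 = 4 messages m ∈ F_2^2.
For each, compute codeword c = mG in F_2^5, then tally its weight.
  m = 00 → c = 00000, weight = 0.
  m = 10 → c = 00011, weight = 2.
  m = 01 → c = 11101, weight = 4.
  m = 11 → c = 11110, weight = 4.
Tally weights:
  weight 0: 1 codewords.
  weight 2: 1 codewords.
  weight 4: 2 codewords.
Minimum distance d = smallest w > 0 with A_w > 0 = 2.
Sanity: Σ A_w = 4 = 2^2 = 4 ✓.


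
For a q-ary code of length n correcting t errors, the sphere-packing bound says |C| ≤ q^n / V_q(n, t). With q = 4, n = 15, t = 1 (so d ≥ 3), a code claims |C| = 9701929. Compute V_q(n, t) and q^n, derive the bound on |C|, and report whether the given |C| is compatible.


V_q(n, t) = 46, q^n = 1073741824, Hamming bound = 23342213, |C| = 9701929 ≤ bound (satisfied).

Step 1: Compute V_q(n, t) = Σ_{j=0}^1 C(n, j) (q−1)^j.
  j = 0: C(15,0)·(3)^0 = 1·1 = 1.
  j = 1: C(15,1)·(3)^1 = 15·3 = 45.
  V_q(n, t) = 1 + 45 = 46.
Step 2: q^n = 4^15 = 1073741824.
Step 3: Hamming bound ⌊q^n / V_q(n,t)⌋ = ⌊1073741824/46⌋ = 23342213.
Step 4: Compare |C| = 9701929 to 23342213: satisfied.
The claimed |C| lies below the Hamming bound.


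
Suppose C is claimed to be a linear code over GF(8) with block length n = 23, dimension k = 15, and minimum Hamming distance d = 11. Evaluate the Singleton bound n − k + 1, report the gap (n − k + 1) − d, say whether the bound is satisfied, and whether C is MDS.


Singleton RHS = n − k + 1 = 9, slack = -2, bound violated (no such code; not MDS).

Singleton bound: d ≤ n − k + 1.
Here n = 23, k = 15, so n − k + 1 = 9.
Given d = 11, check d ≤ 9: NO.
Slack = (n − k + 1) − d = -2.
The slack is negative: d = 11 exceeds n − k + 1 = 9 by 2, so the Singleton bound is violated and no linear [23, 15, 11]_8 code can exist. In particular it is not MDS (MDS requires d = n − k + 1 exactly).
Description: the claimed parameters are [23, 15, 11]_8; such a code would be impossible (violates the Singleton bound).


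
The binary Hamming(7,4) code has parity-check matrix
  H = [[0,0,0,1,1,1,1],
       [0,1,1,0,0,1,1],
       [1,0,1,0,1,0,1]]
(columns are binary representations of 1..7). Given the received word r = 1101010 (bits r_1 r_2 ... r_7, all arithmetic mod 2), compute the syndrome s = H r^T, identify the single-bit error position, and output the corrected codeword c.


s = (0, 0, 1)^T, error position = 1, corrected codeword c = 0101010

Compute s = H r^T mod 2 one row at a time:
  s_1 = 1 + 0 + 1 + 0 = 2 ≡ 0 (mod 2).
  s_2 = 1 + 0 + 1 + 0 = 2 ≡ 0 (mod 2).
  s_3 = 1 + 0 + 0 + 0 = 1 ≡ 1 (mod 2).
s = (0, 0, 1)^T — this equals column 1 of H (binary 001), so error is at position 1.
Correct: flip bit 1 of r = 1101010 to get c = 0101010.


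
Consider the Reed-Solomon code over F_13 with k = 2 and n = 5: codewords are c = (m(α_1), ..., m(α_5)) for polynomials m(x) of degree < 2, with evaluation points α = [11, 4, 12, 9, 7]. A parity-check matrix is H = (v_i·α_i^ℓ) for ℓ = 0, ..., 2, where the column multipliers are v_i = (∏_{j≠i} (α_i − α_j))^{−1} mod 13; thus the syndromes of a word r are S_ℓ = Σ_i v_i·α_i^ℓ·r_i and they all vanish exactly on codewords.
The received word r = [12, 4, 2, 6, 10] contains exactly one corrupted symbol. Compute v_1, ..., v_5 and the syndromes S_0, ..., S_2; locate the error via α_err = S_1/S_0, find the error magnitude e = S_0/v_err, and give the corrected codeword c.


S = (1, 7, 10), error at position 5, error magnitude e = 10, c = [12, 4, 2, 6, 0].

Step 1: column multipliers v_i = (∏_{j≠i}(α_i − α_j))^{−1} mod 13.
  i = 1 (α = 11): (11−4)(11−12)(11−9)(11−7) = 7·(−1)·2·4 = −56 ≡ 9, so v_1 = 9^{−1} = 3 (mod 13).
  i = 2 (α = 4): (4−11)(4−12)(4−9)(4−7) = (−7)·(−8)·(−5)·(−3) = 840 ≡ 8, so v_2 = 8^{−1} = 5 (mod 13).
  i = 3 (α = 12): (12−11)(12−4)(12−9)(12−7) = 1·8·3·5 = 120 ≡ 3, so v_3 = 3^{−1} = 9 (mod 13).
  i = 4 (α = 9): (9−11)(9−4)(9−12)(9−7) = (−2)·5·(−3)·2 = 60 ≡ 8, so v_4 = 8^{−1} = 5 (mod 13).
  i = 5 (α = 7): (7−11)(7−4)(7−12)(7−9) = (−4)·3·(−5)·(−2) = −120 ≡ 10, so v_5 = 10^{−1} = 4 (mod 13).
  v = [3, 5, 9, 5, 4].
Step 2: syndromes of r = [12, 4, 2, 6, 10] (all sums mod 13).
  S_0 = Σ v_i r_i = 3·12 + 5·4 + 9·2 + 5·6 + 4·10 = 144 ≡ 1.
  S_1 = Σ v_i α_i r_i = 3·11·12 + 5·4·4 + 9·12·2 + 5·9·6 + 4·7·10 = 1242 ≡ 7.
  α_i^2 mod 13 = [4, 3, 1, 3, 10].
  S_2 = Σ v_i α_i^2 r_i = 3·4·12 + 5·3·4 + 9·1·2 + 5·3·6 + 4·10·10 = 712 ≡ 10.
  S = (1, 7, 10) ≠ 0, so r is not a codeword (an error is present).
Step 3: locate the error. For a single error e at position i, S_ℓ = v_i·e·α_i^ℓ, so α_err = S_1/S_0.
  S_0^{−1} = 1^{−1} = 1 (mod 13), so α_err = 7·1 = 7 ≡ 7 = α_5. Error position i = 5.
  Consistency check: S_2/S_1 = 10·2 = 20 ≡ 7 = α_err ✓ (single-error assumption holds).
Step 4: error magnitude e = S_0/v_5 = S_0·∏_{j≠5}(α_5 − α_j) = 1·10 = 10 ≡ 10 (mod 13).
Step 5: correct position 5: c_5 = r_5 − e = 10 − 10 ≡ 0 (mod 13). Hence c = [12, 4, 2, 6, 0].
  Check: interpolating c through the α_i gives m(x) = 5 + 3·x (degree < 2) with m(α_i) = c_i for every i, so c is indeed a codeword.


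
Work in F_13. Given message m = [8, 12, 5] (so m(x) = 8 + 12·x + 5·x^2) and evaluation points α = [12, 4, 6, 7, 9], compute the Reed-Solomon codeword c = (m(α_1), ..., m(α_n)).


c = [1, 6, 0, 12, 1]

Message polynomial: m(x) = 8 + 12·x + 5·x^2 (mod 13).
For each evaluation point α_i, compute m(α_i) mod 13:
  α_1 = 12: Horner steps 5 → 7 → 1, so m(12) = 1.
  α_2 = 4: Horner steps 5 → 6 → 6, so m(4) = 6.
  α_3 = 6: Horner steps 5 → 3 → 0, so m(6) = 0.
  α_4 = 7: Horner steps 5 → 8 → 12, so m(7) = 12.
  α_5 = 9: Horner steps 5 → 5 → 1, so m(9) = 1.
Codeword c = [1, 6, 0, 12, 1] ∈ F_13^5.


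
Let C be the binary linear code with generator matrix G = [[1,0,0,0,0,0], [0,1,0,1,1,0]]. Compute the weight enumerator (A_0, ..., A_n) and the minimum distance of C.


Weight distribution: A_0 = 1, A_1 = 1, A_3 = 1, A_4 = 1. Minimum distance d = 1.

Enumerate all 2^2 = 4 messages m ∈ F_2^2.
For each, compute codeword c = mG in F_2^6, then tally its weight.
  m = 00 → c = 000000, weight = 0.
  m = 10 → c = 100000, weight = 1.
  m = 01 → c = 010110, weight = 3.
  m = 11 → c = 110110, weight = 4.
Tally weights:
  weight 0: 1 codewords.
  weight 1: 1 codewords.
  weight 3: 1 codewords.
  weight 4: 1 codewords.
Minimum distance d = smallest w > 0 with A_w > 0 = 1.
Sanity: Σ A_w = 4 = 2^2 = 4 ✓.


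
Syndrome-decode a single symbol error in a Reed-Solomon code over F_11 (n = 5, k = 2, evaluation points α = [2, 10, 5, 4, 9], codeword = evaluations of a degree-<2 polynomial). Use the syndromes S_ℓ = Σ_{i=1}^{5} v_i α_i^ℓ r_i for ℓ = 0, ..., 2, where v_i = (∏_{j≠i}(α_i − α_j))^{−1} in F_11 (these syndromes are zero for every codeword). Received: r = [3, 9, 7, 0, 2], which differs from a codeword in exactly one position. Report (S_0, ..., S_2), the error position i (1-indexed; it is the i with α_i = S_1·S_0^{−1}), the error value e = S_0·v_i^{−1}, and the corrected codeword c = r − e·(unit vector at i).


S = (1, 2, 4), error at position 1, error magnitude e = 6, c = [8, 9, 7, 0, 2].

Step 1: column multipliers v_i = (∏_{j≠i}(α_i − α_j))^{−1} mod 11.
  i = 1 (α = 2): (2−10)(2−5)(2−4)(2−9) = (−8)·(−3)·(−2)·(−7) = 336 ≡ 6, so v_1 = 6^{−1} = 2 (mod 11).
  i = 2 (α = 10): (10−2)(10−5)(10−4)(10−9) = 8·5·6·1 = 240 ≡ 9, so v_2 = 9^{−1} = 5 (mod 11).
  i = 3 (α = 5): (5−2)(5−10)(5−4)(5−9) = 3·(−5)·1·(−4) = 60 ≡ 5, so v_3 = 5^{−1} = 9 (mod 11).
  i = 4 (α = 4): (4−2)(4−10)(4−5)(4−9) = 2·(−6)·(−1)·(−5) = −60 ≡ 6, so v_4 = 6^{−1} = 2 (mod 11).
  i = 5 (α = 9): (9−2)(9−10)(9−5)(9−4) = 7·(−1)·4·5 = −140 ≡ 3, so v_5 = 3^{−1} = 4 (mod 11).
  v = [2, 5, 9, 2, 4].
Step 2: syndromes of r = [3, 9, 7, 0, 2] (all sums mod 11).
  S_0 = Σ v_i r_i = 2·3 + 5·9 + 9·7 + 2·0 + 4·2 = 122 ≡ 1.
  S_1 = Σ v_i α_i r_i = 2·2·3 + 5·10·9 + 9·5·7 + 2·4·0 + 4·9·2 = 849 ≡ 2.
  α_i^2 mod 11 = [4, 1, 3, 5, 4].
  S_2 = Σ v_i α_i^2 r_i = 2·4·3 + 5·1·9 + 9·3·7 + 2·5·0 + 4·4·2 = 290 ≡ 4.
  S = (1, 2, 4) ≠ 0, so r is not a codeword (an error is present).
Step 3: locate the error. For a single error e at position i, S_ℓ = v_i·e·α_i^ℓ, so α_err = S_1/S_0.
  S_0^{−1} = 1^{−1} = 1 (mod 11), so α_err = 2·1 = 2 ≡ 2 = α_1. Error position i = 1.
  Consistency check: S_2/S_1 = 4·6 = 24 ≡ 2 = α_err ✓ (single-error assumption holds).
Step 4: error magnitude e = S_0/v_1 = S_0·∏_{j≠1}(α_1 − α_j) = 1·6 = 6 ≡ 6 (mod 11).
Step 5: correct position 1: c_1 = r_1 − e = 3 − 6 ≡ 8 (mod 11). Hence c = [8, 9, 7, 0, 2].
  Check: interpolating c through the α_i gives m(x) = 5 + 7·x (degree < 2) with m(α_i) = c_i for every i, so c is indeed a codeword.


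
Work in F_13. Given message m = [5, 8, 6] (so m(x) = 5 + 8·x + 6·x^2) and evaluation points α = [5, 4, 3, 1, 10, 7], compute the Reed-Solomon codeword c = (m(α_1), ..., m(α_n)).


c = [0, 3, 5, 6, 9, 4]

Message polynomial: m(x) = 5 + 8·x + 6·x^2 (mod 13).
For each evaluation point α_i, compute m(α_i) mod 13:
  α_1 = 5: Horner steps 6 → 12 → 0, so m(5) = 0.
  α_2 = 4: Horner steps 6 → 6 → 3, so m(4) = 3.
  α_3 = 3: Horner steps 6 → 0 → 5, so m(3) = 5.
  α_4 = 1: Horner steps 6 → 1 → 6, so m(1) = 6.
  α_5 = 10: Horner steps 6 → 3 → 9, so m(10) = 9.
  α_6 = 7: Horner steps 6 → 11 → 4, so m(7) = 4.
Codeword c = [0, 3, 5, 6, 9, 4] ∈ F_13^6.


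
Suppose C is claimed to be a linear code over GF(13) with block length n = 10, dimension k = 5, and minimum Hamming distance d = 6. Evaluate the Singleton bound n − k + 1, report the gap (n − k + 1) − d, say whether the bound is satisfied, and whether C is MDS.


Singleton RHS = n − k + 1 = 6, slack = 0, bound satisfied, MDS.

Singleton bound: d ≤ n − k + 1.
Here n = 10, k = 5, so n − k + 1 = 6.
Given d = 6, check d ≤ 6: YES.
Slack = (n − k + 1) − d = 0.
The code is MDS (slack = 0).
Description: the claimed parameters are [10, 5, 6]_13; such a code would be MDS (meets Singleton bound).


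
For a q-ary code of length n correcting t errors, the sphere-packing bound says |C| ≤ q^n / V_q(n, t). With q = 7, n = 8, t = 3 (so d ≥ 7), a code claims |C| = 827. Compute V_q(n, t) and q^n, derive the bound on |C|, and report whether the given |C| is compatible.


V_q(n, t) = 13153, q^n = 5764801, Hamming bound = 438, |C| = 827 > bound (violated).

Step 1: Compute V_q(n, t) = Σ_{j=0}^3 C(n, j) (q−1)^j.
  j = 0: C(8,0)·(6)^0 = 1·1 = 1.
  j = 1: C(8,1)·(6)^1 = 8·6 = 48.
  j = 2: C(8,2)·(6)^2 = 28·36 = 1008.
  j = 3: C(8,3)·(6)^3 = 56·216 = 12096.
  V_q(n, t) = 1 + 48 + 1008 + 12096 = 13153.
Step 2: q^n = 7^8 = 5764801.
Step 3: Hamming bound ⌊q^n / V_q(n,t)⌋ = ⌊5764801/13153⌋ = 438.
Step 4: Compare |C| = 827 to 438: violated.
The claimed |C| lies above the Hamming bound, so no 7-ary code of length 8 with d ≥ 7 can have 827 codewords.


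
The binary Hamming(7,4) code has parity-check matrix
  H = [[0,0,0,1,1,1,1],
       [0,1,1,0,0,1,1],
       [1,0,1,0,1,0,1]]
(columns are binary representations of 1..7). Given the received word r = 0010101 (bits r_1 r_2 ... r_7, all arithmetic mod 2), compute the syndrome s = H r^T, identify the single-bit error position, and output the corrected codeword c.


s = (0, 0, 1)^T, error position = 1, corrected codeword c = 1010101

Compute s = H r^T mod 2 one row at a time:
  s_1 = 0 + 1 + 0 + 1 = 2 ≡ 0 (mod 2).
  s_2 = 0 + 1 + 0 + 1 = 2 ≡ 0 (mod 2).
  s_3 = 0 + 1 + 1 + 1 = 3 ≡ 1 (mod 2).
s = (0, 0, 1)^T — this equals column 1 of H (binary 001), so error is at position 1.
Correct: flip bit 1 of r = 0010101 to get c = 1010101.


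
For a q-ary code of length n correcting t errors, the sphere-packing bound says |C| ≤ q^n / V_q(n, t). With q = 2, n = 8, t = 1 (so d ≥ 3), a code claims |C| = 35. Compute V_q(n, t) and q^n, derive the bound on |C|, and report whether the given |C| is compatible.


V_q(n, t) = 9, q^n = 256, Hamming bound = 28, |C| = 35 > bound (violated).

Step 1: Compute V_q(n, t) = Σ_{j=0}^1 C(n, j) (q−1)^j.
  j = 0: C(8,0)·(1)^0 = 1·1 = 1.
  j = 1: C(8,1)·(1)^1 = 8·1 = 8.
  V_q(n, t) = 1 + 8 = 9.
Step 2: q^n = 2^8 = 256.
Step 3: Hamming bound ⌊q^n / V_q(n,t)⌋ = ⌊256/9⌋ = 28.
Step 4: Compare |C| = 35 to 28: violated.
The claimed |C| lies above the Hamming bound, so no 2-ary code of length 8 with d ≥ 3 can have 35 codewords.


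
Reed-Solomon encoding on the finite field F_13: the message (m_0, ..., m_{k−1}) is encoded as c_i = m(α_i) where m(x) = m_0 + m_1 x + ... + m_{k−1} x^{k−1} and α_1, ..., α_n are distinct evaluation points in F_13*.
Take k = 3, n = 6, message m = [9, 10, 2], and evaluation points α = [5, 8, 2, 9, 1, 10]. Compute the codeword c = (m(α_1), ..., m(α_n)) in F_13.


c = [5, 9, 11, 1, 8, 10]

Message polynomial: m(x) = 9 + 10·x + 2·x^2 (mod 13).
For each evaluation point α_i, compute m(α_i) mod 13:
  α_1 = 5: Horner steps 2 → 7 → 5, so m(5) = 5.
  α_2 = 8: Horner steps 2 → 0 → 9, so m(8) = 9.
  α_3 = 2: Horner steps 2 → 1 → 11, so m(2) = 11.
  α_4 = 9: Horner steps 2 → 2 → 1, so m(9) = 1.
  α_5 = 1: Horner steps 2 → 12 → 8, so m(1) = 8.
  α_6 = 10: Horner steps 2 → 4 → 10, so m(10) = 10.
Codeword c = [5, 9, 11, 1, 8, 10] ∈ F_13^6.


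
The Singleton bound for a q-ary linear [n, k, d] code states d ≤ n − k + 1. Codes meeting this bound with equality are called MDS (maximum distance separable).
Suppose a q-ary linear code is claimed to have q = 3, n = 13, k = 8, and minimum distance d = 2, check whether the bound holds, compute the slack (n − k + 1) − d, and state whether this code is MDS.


Singleton RHS = n − k + 1 = 6, slack = 4, bound satisfied, not MDS.

Singleton bound: d ≤ n − k + 1.
Here n = 13, k = 8, so n − k + 1 = 6.
Given d = 2, check d ≤ 6: YES.
Slack = (n − k + 1) − d = 4.
The code is NOT MDS (slack = 4 > 0).
Description: the claimed parameters are [13, 8, 2]_3; such a code would be non-MDS.


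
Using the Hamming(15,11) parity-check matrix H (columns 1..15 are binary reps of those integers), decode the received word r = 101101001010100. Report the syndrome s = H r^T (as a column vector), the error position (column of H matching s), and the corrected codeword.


s = (1, 1, 1, 1)^T, error position = 15, corrected codeword c = 101101001010101

Compute s = H r^T mod 2 one row at a time:
  s_1 = 0 + 1 + 0 + 1 + 0 + 1 + 0 + 0 = 3 ≡ 1 (mod 2).
  s_2 = 1 + 0 + 1 + 0 + 0 + 1 + 0 + 0 = 3 ≡ 1 (mod 2).
  s_3 = 0 + 1 + 1 + 0 + 0 + 1 + 0 + 0 = 3 ≡ 1 (mod 2).
  s_4 = 1 + 1 + 0 + 0 + 1 + 1 + 1 + 0 = 5 ≡ 1 (mod 2).
s = (1, 1, 1, 1)^T — this equals column 15 of H (binary 1111), so error is at position 15.
Correct: flip bit 15 of r = 101101001010100 to get c = 101101001010101.


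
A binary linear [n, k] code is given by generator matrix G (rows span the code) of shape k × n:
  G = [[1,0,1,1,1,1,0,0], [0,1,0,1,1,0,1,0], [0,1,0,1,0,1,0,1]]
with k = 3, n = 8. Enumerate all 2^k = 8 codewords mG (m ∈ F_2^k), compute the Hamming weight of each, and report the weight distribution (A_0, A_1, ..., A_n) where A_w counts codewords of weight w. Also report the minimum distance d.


Weight distribution: A_0 = 1, A_4 = 3, A_5 = 4. Minimum distance d = 4.

Enumerate all 2^3 = 8 messages m ∈ F_2^3.
For each, compute codeword c = mG in F_2^8, then tally its weight.
  m = 000 → c = 00000000, weight = 0.
  m = 100 → c = 10111100, weight = 5.
  m = 010 → c = 01011010, weight = 4.
  m = 110 → c = 11100110, weight = 5.
  m = 001 → c = 01010101, weight = 4.
  m = 101 → c = 11101001, weight = 5.
  m = 011 → c = 00001111, weight = 4.
  m = 111 → c = 10110011, weight = 5.
Tally weights:
  weight 0: 1 codewords.
  weight 4: 3 codewords.
  weight 5: 4 codewords.
Minimum distance d = smallest w > 0 with A_w > 0 = 4.
Sanity: Σ A_w = 8 = 2^3 = 8 ✓.


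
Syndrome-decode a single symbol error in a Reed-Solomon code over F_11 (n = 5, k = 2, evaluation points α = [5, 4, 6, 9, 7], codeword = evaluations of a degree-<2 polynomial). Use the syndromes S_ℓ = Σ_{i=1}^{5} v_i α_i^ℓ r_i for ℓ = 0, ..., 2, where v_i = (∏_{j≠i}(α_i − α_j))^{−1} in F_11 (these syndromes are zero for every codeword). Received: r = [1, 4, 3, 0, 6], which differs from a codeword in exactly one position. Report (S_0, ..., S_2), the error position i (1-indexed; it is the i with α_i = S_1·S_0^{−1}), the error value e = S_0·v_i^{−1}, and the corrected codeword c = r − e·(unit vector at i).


S = (10, 5, 8), error at position 3, error magnitude e = 5, c = [1, 4, 9, 0, 6].

Step 1: column multipliers v_i = (∏_{j≠i}(α_i − α_j))^{−1} mod 11.
  i = 1 (α = 5): (5−4)(5−6)(5−9)(5−7) = 1·(−1)·(−4)·(−2) = −8 ≡ 3, so v_1 = 3^{−1} = 4 (mod 11).
  i = 2 (α = 4): (4−5)(4−6)(4−9)(4−7) = (−1)·(−2)·(−5)·(−3) = 30 ≡ 8, so v_2 = 8^{−1} = 7 (mod 11).
  i = 3 (α = 6): (6−5)(6−4)(6−9)(6−7) = 1·2·(−3)·(−1) = 6 ≡ 6, so v_3 = 6^{−1} = 2 (mod 11).
  i = 4 (α = 9): (9−5)(9−4)(9−6)(9−7) = 4·5·3·2 = 120 ≡ 10, so v_4 = 10^{−1} = 10 (mod 11).
  i = 5 (α = 7): (7−5)(7−4)(7−6)(7−9) = 2·3·1·(−2) = −12 ≡ 10, so v_5 = 10^{−1} = 10 (mod 11).
  v = [4, 7, 2, 10, 10].
Step 2: syndromes of r = [1, 4, 3, 0, 6] (all sums mod 11).
  S_0 = Σ v_i r_i = 4·1 + 7·4 + 2·3 + 10·0 + 10·6 = 98 ≡ 10.
  S_1 = Σ v_i α_i r_i = 4·5·1 + 7·4·4 + 2·6·3 + 10·9·0 + 10·7·6 = 588 ≡ 5.
  α_i^2 mod 11 = [3, 5, 3, 4, 5].
  S_2 = Σ v_i α_i^2 r_i = 4·3·1 + 7·5·4 + 2·3·3 + 10·4·0 + 10·5·6 = 470 ≡ 8.
  S = (10, 5, 8) ≠ 0, so r is not a codeword (an error is present).
Step 3: locate the error. For a single error e at position i, S_ℓ = v_i·e·α_i^ℓ, so α_err = S_1/S_0.
  S_0^{−1} = 10^{−1} = 10 (mod 11), so α_err = 5·10 = 50 ≡ 6 = α_3. Error position i = 3.
  Consistency check: S_2/S_1 = 8·9 = 72 ≡ 6 = α_err ✓ (single-error assumption holds).
Step 4: error magnitude e = S_0/v_3 = S_0·∏_{j≠3}(α_3 − α_j) = 10·6 = 60 ≡ 5 (mod 11).
Step 5: correct position 3: c_3 = r_3 − e = 3 − 5 ≡ 9 (mod 11). Hence c = [1, 4, 9, 0, 6].
  Check: interpolating c through the α_i gives m(x) = 5 + 8·x (degree < 2) with m(α_i) = c_i for every i, so c is indeed a codeword.


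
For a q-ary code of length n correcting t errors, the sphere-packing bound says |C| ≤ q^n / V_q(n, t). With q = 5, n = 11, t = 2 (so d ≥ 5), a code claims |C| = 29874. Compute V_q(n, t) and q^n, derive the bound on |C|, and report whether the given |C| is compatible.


V_q(n, t) = 925, q^n = 48828125, Hamming bound = 52787, |C| = 29874 ≤ bound (satisfied).

Step 1: Compute V_q(n, t) = Σ_{j=0}^2 C(n, j) (q−1)^j.
  j = 0: C(11,0)·(4)^0 = 1·1 = 1.
  j = 1: C(11,1)·(4)^1 = 11·4 = 44.
  j = 2: C(11,2)·(4)^2 = 55·16 = 880.
  V_q(n, t) = 1 + 44 + 880 = 925.
Step 2: q^n = 5^11 = 48828125.
Step 3: Hamming bound ⌊q^n / V_q(n,t)⌋ = ⌊48828125/925⌋ = 52787.
Step 4: Compare |C| = 29874 to 52787: satisfied.
The claimed |C| lies below the Hamming bound.


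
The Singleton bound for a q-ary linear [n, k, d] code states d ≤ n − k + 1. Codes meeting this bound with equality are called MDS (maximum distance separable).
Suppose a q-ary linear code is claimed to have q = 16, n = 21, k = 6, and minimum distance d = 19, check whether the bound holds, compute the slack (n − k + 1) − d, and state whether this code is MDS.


Singleton RHS = n − k + 1 = 16, slack = -3, bound violated (no such code; not MDS).

Singleton bound: d ≤ n − k + 1.
Here n = 21, k = 6, so n − k + 1 = 16.
Given d = 19, check d ≤ 16: NO.
Slack = (n − k + 1) − d = -3.
The slack is negative: d = 19 exceeds n − k + 1 = 16 by 3, so the Singleton bound is violated and no linear [21, 6, 19]_16 code can exist. In particular it is not MDS (MDS requires d = n − k + 1 exactly).
Description: the claimed parameters are [21, 6, 19]_16; such a code would be impossible (violates the Singleton bound).


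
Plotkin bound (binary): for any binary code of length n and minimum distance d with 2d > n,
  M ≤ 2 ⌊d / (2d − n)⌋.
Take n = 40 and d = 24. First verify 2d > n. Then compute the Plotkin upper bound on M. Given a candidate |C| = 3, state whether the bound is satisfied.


Plotkin bound M ≤ 6; given |C| = 3 ≤ bound (satisfied).

Check applicability: 2d = 48, n = 40.
2d − n = 8 > 0, so Plotkin applies.
Compute d/(2d−n) = 24/8 ≈ 3.0000.
⌊d/(2d−n)⌋ = 3.
Plotkin bound: M ≤ 2·3 = 6.
Given |C| = 3, check: satisfied.
This |C| is below the Plotkin bound.


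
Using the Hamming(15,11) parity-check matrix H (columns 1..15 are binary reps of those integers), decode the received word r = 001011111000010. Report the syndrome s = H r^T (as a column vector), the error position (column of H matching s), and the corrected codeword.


s = (1, 0, 0, 0)^T, error position = 8, corrected codeword c = 001011101000010

Compute s = H r^T mod 2 one row at a time:
  s_1 = 1 + 1 + 0 + 0 + 0 + 0 + 1 + 0 = 3 ≡ 1 (mod 2).
  s_2 = 0 + 1 + 1 + 1 + 0 + 0 + 1 + 0 = 4 ≡ 0 (mod 2).
  s_3 = 0 + 1 + 1 + 1 + 0 + 0 + 1 + 0 = 4 ≡ 0 (mod 2).
  s_4 = 0 + 1 + 1 + 1 + 1 + 0 + 0 + 0 = 4 ≡ 0 (mod 2).
s = (1, 0, 0, 0)^T — this equals column 8 of H (binary 1000), so error is at position 8.
Correct: flip bit 8 of r = 001011111000010 to get c = 001011101000010.


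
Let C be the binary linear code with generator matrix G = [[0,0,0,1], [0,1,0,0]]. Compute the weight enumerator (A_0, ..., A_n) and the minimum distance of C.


Weight distribution: A_0 = 1, A_1 = 2, A_2 = 1. Minimum distance d = 1.

Enumerate all 2^2 = 4 messages m ∈ F_2^2.
For each, compute codeword c = mG in F_2^4, then tally its weight.
  m = 00 → c = 0000, weight = 0.
  m = 10 → c = 0001, weight = 1.
  m = 01 → c = 0100, weight = 1.
  m = 11 → c = 0101, weight = 2.
Tally weights:
  weight 0: 1 codewords.
  weight 1: 2 codewords.
  weight 2: 1 codewords.
Minimum distance d = smallest w > 0 with A_w > 0 = 1.
Sanity: Σ A_w = 4 = 2^2 = 4 ✓.


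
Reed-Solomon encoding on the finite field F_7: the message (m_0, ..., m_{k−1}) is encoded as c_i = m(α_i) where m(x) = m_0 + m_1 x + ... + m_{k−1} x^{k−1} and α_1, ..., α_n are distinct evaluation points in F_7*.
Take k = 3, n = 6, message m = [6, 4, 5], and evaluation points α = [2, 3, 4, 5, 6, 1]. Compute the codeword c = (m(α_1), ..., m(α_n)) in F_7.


c = [6, 0, 4, 4, 0, 1]

Message polynomial: m(x) = 6 + 4·x + 5·x^2 (mod 7).
For each evaluation point α_i, compute m(α_i) mod 7:
  α_1 = 2: Horner steps 5 → 0 → 6, so m(2) = 6.
  α_2 = 3: Horner steps 5 → 5 → 0, so m(3) = 0.
  α_3 = 4: Horner steps 5 → 3 → 4, so m(4) = 4.
  α_4 = 5: Horner steps 5 → 1 → 4, so m(5) = 4.
  α_5 = 6: Horner steps 5 → 6 → 0, so m(6) = 0.
  α_6 = 1: Horner steps 5 → 2 → 1, so m(1) = 1.
Codeword c = [6, 0, 4, 4, 0, 1] ∈ F_7^6.


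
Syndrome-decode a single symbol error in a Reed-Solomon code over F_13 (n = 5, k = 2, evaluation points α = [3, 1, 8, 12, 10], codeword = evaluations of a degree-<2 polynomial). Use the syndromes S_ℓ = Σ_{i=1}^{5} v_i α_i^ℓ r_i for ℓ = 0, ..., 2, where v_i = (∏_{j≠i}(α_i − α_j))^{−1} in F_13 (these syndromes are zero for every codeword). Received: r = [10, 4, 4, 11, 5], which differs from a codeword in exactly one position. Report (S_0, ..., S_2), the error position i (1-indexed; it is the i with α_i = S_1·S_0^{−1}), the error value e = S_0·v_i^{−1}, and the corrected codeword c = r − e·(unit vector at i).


S = (10, 2, 3), error at position 3, error magnitude e = 5, c = [10, 4, 12, 11, 5].

Step 1: column multipliers v_i = (∏_{j≠i}(α_i − α_j))^{−1} mod 13.
  i = 1 (α = 3): (3−1)(3−8)(3−12)(3−10) = 2·(−5)·(−9)·(−7) = −630 ≡ 7, so v_1 = 7^{−1} = 2 (mod 13).
  i = 2 (α = 1): (1−3)(1−8)(1−12)(1−10) = (−2)·(−7)·(−11)·(−9) = 1386 ≡ 8, so v_2 = 8^{−1} = 5 (mod 13).
  i = 3 (α = 8): (8−3)(8−1)(8−12)(8−10) = 5·7·(−4)·(−2) = 280 ≡ 7, so v_3 = 7^{−1} = 2 (mod 13).
  i = 4 (α = 12): (12−3)(12−1)(12−8)(12−10) = 9·11·4·2 = 792 ≡ 12, so v_4 = 12^{−1} = 12 (mod 13).
  i = 5 (α = 10): (10−3)(10−1)(10−8)(10−12) = 7·9·2·(−2) = −252 ≡ 8, so v_5 = 8^{−1} = 5 (mod 13).
  v = [2, 5, 2, 12, 5].
Step 2: syndromes of r = [10, 4, 4, 11, 5] (all sums mod 13).
  S_0 = Σ v_i r_i = 2·10 + 5·4 + 2·4 + 12·11 + 5·5 = 205 ≡ 10.
  S_1 = Σ v_i α_i r_i = 2·3·10 + 5·1·4 + 2·8·4 + 12·12·11 + 5·10·5 = 1978 ≡ 2.
  α_i^2 mod 13 = [9, 1, 12, 1, 9].
  S_2 = Σ v_i α_i^2 r_i = 2·9·10 + 5·1·4 + 2·12·4 + 12·1·11 + 5·9·5 = 653 ≡ 3.
  S = (10, 2, 3) ≠ 0, so r is not a codeword (an error is present).
Step 3: locate the error. For a single error e at position i, S_ℓ = v_i·e·α_i^ℓ, so α_err = S_1/S_0.
  S_0^{−1} = 10^{−1} = 4 (mod 13), so α_err = 2·4 = 8 ≡ 8 = α_3. Error position i = 3.
  Consistency check: S_2/S_1 = 3·7 = 21 ≡ 8 = α_err ✓ (single-error assumption holds).
Step 4: error magnitude e = S_0/v_3 = S_0·∏_{j≠3}(α_3 − α_j) = 10·7 = 70 ≡ 5 (mod 13).
Step 5: correct position 3: c_3 = r_3 − e = 4 − 5 ≡ 12 (mod 13). Hence c = [10, 4, 12, 11, 5].
  Check: interpolating c through the α_i gives m(x) = 1 + 3·x (degree < 2) with m(α_i) = c_i for every i, so c is indeed a codeword.


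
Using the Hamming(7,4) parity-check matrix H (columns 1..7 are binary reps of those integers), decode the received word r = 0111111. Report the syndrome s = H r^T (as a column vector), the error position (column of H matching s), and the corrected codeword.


s = (0, 0, 1)^T, error position = 1, corrected codeword c = 1111111

Compute s = H r^T mod 2 one row at a time:
  s_1 = 1 + 1 + 1 + 1 = 4 ≡ 0 (mod 2).
  s_2 = 1 + 1 + 1 + 1 = 4 ≡ 0 (mod 2).
  s_3 = 0 + 1 + 1 + 1 = 3 ≡ 1 (mod 2).
s = (0, 0, 1)^T — this equals column 1 of H (binary 001), so error is at position 1.
Correct: flip bit 1 of r = 0111111 to get c = 1111111.


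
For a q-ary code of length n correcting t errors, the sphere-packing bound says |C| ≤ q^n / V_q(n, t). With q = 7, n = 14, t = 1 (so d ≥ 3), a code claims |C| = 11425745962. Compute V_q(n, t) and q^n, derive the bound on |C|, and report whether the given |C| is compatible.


V_q(n, t) = 85, q^n = 678223072849, Hamming bound = 7979094974, |C| = 11425745962 > bound (violated).

Step 1: Compute V_q(n, t) = Σ_{j=0}^1 C(n, j) (q−1)^j.
  j = 0: C(14,0)·(6)^0 = 1·1 = 1.
  j = 1: C(14,1)·(6)^1 = 14·6 = 84.
  V_q(n, t) = 1 + 84 = 85.
Step 2: q^n = 7^14 = 678223072849.
Step 3: Hamming bound ⌊q^n / V_q(n,t)⌋ = ⌊678223072849/85⌋ = 7979094974.
Step 4: Compare |C| = 11425745962 to 7979094974: violated.
The claimed |C| lies above the Hamming bound, so no 7-ary code of length 14 with d ≥ 3 can have 11425745962 codewords.


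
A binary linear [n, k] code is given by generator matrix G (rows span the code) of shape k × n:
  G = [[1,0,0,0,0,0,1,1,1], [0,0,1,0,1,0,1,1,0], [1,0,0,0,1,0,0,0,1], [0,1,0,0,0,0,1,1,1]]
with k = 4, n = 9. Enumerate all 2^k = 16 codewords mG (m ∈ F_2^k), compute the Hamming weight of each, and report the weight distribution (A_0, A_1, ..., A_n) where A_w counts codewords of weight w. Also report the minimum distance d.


Weight distribution: A_0 = 1, A_1 = 1, A_2 = 1, A_3 = 4, A_4 = 5, A_5 = 3, A_6 = 1. Minimum distance d = 1.

Enumerate all 2^4 = 16 messages m ∈ F_2^4.
For each, compute codeword c = mG in F_2^9, then tally its weight.
  m = 0000 → c = 000000000, weight = 0.
  m = 1000 → c = 100000111, weight = 4.
  m = 0100 → c = 001010110, weight = 4.
  m = 1100 → c = 101010001, weight = 4.
  m = 0010 → c = 100010001, weight = 3.
  m = 1010 → c = 000010110, weight = 3.
  m = 0110 → c = 101000111, weight = 5.
  m = 1110 → c = 001000000, weight = 1.
  m = 0001 → c = 010000111, weight = 4.
  m = 1001 → c = 110000000, weight = 2.
  m = 0101 → c = 011010001, weight = 4.
  m = 1101 → c = 111010110, weight = 6.
  m = 0011 → c = 110010110, weight = 5.
  m = 1011 → c = 010010001, weight = 3.
  m = 0111 → c = 111000000, weight = 3.
  m = 1111 → c = 011000111, weight = 5.
Tally weights:
  weight 0: 1 codewords.
  weight 1: 1 codewords.
  weight 2: 1 codewords.
  weight 3: 4 codewords.
  weight 4: 5 codewords.
  weight 5: 3 codewords.
  weight 6: 1 codewords.
Minimum distance d = smallest w > 0 with A_w > 0 = 1.
Sanity: Σ A_w = 16 = 2^4 = 16 ✓.


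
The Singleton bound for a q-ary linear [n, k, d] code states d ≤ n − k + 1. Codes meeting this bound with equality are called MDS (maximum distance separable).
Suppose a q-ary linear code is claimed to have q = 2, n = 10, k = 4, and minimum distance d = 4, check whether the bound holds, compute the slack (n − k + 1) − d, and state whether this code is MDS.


Singleton RHS = n − k + 1 = 7, slack = 3, bound satisfied, not MDS.

Singleton bound: d ≤ n − k + 1.
Here n = 10, k = 4, so n − k + 1 = 7.
Given d = 4, check d ≤ 7: YES.
Slack = (n − k + 1) − d = 3.
The code is NOT MDS (slack = 3 > 0).
Description: the claimed parameters are [10, 4, 4]_2; such a code would be non-MDS.


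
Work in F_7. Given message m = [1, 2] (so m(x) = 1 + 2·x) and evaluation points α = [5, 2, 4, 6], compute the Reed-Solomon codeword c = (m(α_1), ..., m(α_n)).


c = [4, 5, 2, 6]

Message polynomial: m(x) = 1 + 2·x (mod 7).
For each evaluation point α_i, compute m(α_i) mod 7:
  α_1 = 5: Horner steps 2 → 4, so m(5) = 4.
  α_2 = 2: Horner steps 2 → 5, so m(2) = 5.
  α_3 = 4: Horner steps 2 → 2, so m(4) = 2.
  α_4 = 6: Horner steps 2 → 6, so m(6) = 6.
Codeword c = [4, 5, 2, 6] ∈ F_7^4.


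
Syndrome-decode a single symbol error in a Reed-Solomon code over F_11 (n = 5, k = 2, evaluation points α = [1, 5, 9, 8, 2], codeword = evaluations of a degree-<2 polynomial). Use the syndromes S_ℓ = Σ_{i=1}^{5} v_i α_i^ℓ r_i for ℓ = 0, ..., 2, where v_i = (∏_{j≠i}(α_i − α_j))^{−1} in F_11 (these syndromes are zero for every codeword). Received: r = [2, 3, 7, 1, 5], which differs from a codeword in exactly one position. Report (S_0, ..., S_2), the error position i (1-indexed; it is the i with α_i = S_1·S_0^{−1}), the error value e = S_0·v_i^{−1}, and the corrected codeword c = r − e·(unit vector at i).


S = (9, 4, 3), error at position 3, error magnitude e = 3, c = [2, 3, 4, 1, 5].

Step 1: column multipliers v_i = (∏_{j≠i}(α_i − α_j))^{−1} mod 11.
  i = 1 (α = 1): (1−5)(1−9)(1−8)(1−2) = (−4)·(−8)·(−7)·(−1) = 224 ≡ 4, so v_1 = 4^{−1} = 3 (mod 11).
  i = 2 (α = 5): (5−1)(5−9)(5−8)(5−2) = 4·(−4)·(−3)·3 = 144 ≡ 1, so v_2 = 1^{−1} = 1 (mod 11).
  i = 3 (α = 9): (9−1)(9−5)(9−8)(9−2) = 8·4·1·7 = 224 ≡ 4, so v_3 = 4^{−1} = 3 (mod 11).
  i = 4 (α = 8): (8−1)(8−5)(8−9)(8−2) = 7·3·(−1)·6 = −126 ≡ 6, so v_4 = 6^{−1} = 2 (mod 11).
  i = 5 (α = 2): (2−1)(2−5)(2−9)(2−8) = 1·(−3)·(−7)·(−6) = −126 ≡ 6, so v_5 = 6^{−1} = 2 (mod 11).
  v = [3, 1, 3, 2, 2].
Step 2: syndromes of r = [2, 3, 7, 1, 5] (all sums mod 11).
  S_0 = Σ v_i r_i = 3·2 + 1·3 + 3·7 + 2·1 + 2·5 = 42 ≡ 9.
  S_1 = Σ v_i α_i r_i = 3·1·2 + 1·5·3 + 3·9·7 + 2·8·1 + 2·2·5 = 246 ≡ 4.
  α_i^2 mod 11 = [1, 3, 4, 9, 4].
  S_2 = Σ v_i α_i^2 r_i = 3·1·2 + 1·3·3 + 3·4·7 + 2·9·1 + 2·4·5 = 157 ≡ 3.
  S = (9, 4, 3) ≠ 0, so r is not a codeword (an error is present).
Step 3: locate the error. For a single error e at position i, S_ℓ = v_i·e·α_i^ℓ, so α_err = S_1/S_0.
  S_0^{−1} = 9^{−1} = 5 (mod 11), so α_err = 4·5 = 20 ≡ 9 = α_3. Error position i = 3.
  Consistency check: S_2/S_1 = 3·3 = 9 ≡ 9 = α_err ✓ (single-error assumption holds).
Step 4: error magnitude e = S_0/v_3 = S_0·∏_{j≠3}(α_3 − α_j) = 9·4 = 36 ≡ 3 (mod 11).
Step 5: correct position 3: c_3 = r_3 − e = 7 − 3 ≡ 4 (mod 11). Hence c = [2, 3, 4, 1, 5].
  Check: interpolating c through the α_i gives m(x) = 10 + 3·x (degree < 2) with m(α_i) = c_i for every i, so c is indeed a codeword.
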